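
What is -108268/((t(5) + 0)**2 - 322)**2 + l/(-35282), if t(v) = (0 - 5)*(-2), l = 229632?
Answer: -6328217/726939 ≈ -8.7053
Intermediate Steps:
t(v) = 10 (t(v) = -5*(-2) = 10)
-108268/((t(5) + 0)**2 - 322)**2 + l/(-35282) = -108268/((10 + 0)**2 - 322)**2 + 229632/(-35282) = -108268/(10**2 - 322)**2 + 229632*(-1/35282) = -108268/(100 - 322)**2 - 384/59 = -108268/((-222)**2) - 384/59 = -108268/49284 - 384/59 = -108268*1/49284 - 384/59 = -27067/12321 - 384/59 = -6328217/726939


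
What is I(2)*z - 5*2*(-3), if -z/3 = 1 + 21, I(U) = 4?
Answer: -234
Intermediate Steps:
z = -66 (z = -3*(1 + 21) = -3*22 = -66)
I(2)*z - 5*2*(-3) = 4*(-66) - 5*2*(-3) = -264 - 10*(-3) = -264 + 30 = -234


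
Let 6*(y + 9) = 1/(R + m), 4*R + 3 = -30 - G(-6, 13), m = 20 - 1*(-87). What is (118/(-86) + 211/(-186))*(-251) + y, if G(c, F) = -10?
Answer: 2008730407/3239190 ≈ 620.13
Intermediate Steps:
m = 107 (m = 20 + 87 = 107)
R = -23/4 (R = -3/4 + (-30 - 1*(-10))/4 = -3/4 + (-30 + 10)/4 = -3/4 + (1/4)*(-20) = -3/4 - 5 = -23/4 ≈ -5.7500)
y = -10933/1215 (y = -9 + 1/(6*(-23/4 + 107)) = -9 + 1/(6*(405/4)) = -9 + (1/6)*(4/405) = -9 + 2/1215 = -10933/1215 ≈ -8.9984)
(118/(-86) + 211/(-186))*(-251) + y = (118/(-86) + 211/(-186))*(-251) - 10933/1215 = (118*(-1/86) + 211*(-1/186))*(-251) - 10933/1215 = (-59/43 - 211/186)*(-251) - 10933/1215 = -20047/7998*(-251) - 10933/1215 = 5031797/7998 - 10933/1215 = 2008730407/3239190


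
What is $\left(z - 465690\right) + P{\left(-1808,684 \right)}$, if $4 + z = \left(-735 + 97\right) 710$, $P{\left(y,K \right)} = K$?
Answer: $-917990$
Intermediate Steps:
$z = -452984$ ($z = -4 + \left(-735 + 97\right) 710 = -4 - 452980 = -452984$)
$\left(z - 465690\right) + P{\left(-1808,684 \right)} = \left(-452984 - 465690\right) + 684 = -918674 + 684 = -917990$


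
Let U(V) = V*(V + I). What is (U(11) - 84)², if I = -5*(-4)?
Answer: 66049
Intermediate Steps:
I = 20
U(V) = V*(20 + V) (U(V) = V*(V + 20) = V*(20 + V))
(U(11) - 84)² = (11*(20 + 11) - 84)² = (11*31 - 84)² = (341 - 84)² = 257² = 66049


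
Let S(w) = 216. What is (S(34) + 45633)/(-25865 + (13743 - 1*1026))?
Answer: -45849/13148 ≈ -3.4871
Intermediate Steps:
(S(34) + 45633)/(-25865 + (13743 - 1*1026)) = (216 + 45633)/(-25865 + (13743 - 1*1026)) = 45849/(-25865 + (13743 - 1026)) = 45849/(-25865 + 12717) = 45849/(-13148) = 45849*(-1/13148) = -45849/13148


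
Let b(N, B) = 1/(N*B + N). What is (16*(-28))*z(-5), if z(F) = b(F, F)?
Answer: -112/5 ≈ -22.400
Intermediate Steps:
b(N, B) = 1/(N + B*N) (b(N, B) = 1/(B*N + N) = 1/(N + B*N))
z(F) = 1/(F*(1 + F))
(16*(-28))*z(-5) = (16*(-28))*(1/((-5)*(1 - 5))) = -(-448)/(5*(-4)) = -(-448)*(-1)/(5*4) = -448*1/20 = -112/5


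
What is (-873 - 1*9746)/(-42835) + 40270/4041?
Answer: 1767876829/173096235 ≈ 10.213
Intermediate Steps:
(-873 - 1*9746)/(-42835) + 40270/4041 = (-873 - 9746)*(-1/42835) + 40270*(1/4041) = -10619*(-1/42835) + 40270/4041 = 10619/42835 + 40270/4041 = 1767876829/173096235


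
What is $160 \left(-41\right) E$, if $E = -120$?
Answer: $787200$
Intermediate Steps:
$160 \left(-41\right) E = 160 \left(-41\right) \left(-120\right) = \left(-6560\right) \left(-120\right) = 787200$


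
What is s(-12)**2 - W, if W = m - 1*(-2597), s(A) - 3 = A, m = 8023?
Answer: -10539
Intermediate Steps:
s(A) = 3 + A
W = 10620 (W = 8023 - 1*(-2597) = 8023 + 2597 = 10620)
s(-12)**2 - W = (3 - 12)**2 - 1*10620 = (-9)**2 - 10620 = 81 - 10620 = -10539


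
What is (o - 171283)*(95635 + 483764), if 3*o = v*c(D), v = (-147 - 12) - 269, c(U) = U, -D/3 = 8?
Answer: -97257336741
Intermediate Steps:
D = -24 (D = -3*8 = -24)
v = -428 (v = -159 - 269 = -428)
o = 3424 (o = (-428*(-24))/3 = (⅓)*10272 = 3424)
(o - 171283)*(95635 + 483764) = (3424 - 171283)*(95635 + 483764) = -167859*579399 = -97257336741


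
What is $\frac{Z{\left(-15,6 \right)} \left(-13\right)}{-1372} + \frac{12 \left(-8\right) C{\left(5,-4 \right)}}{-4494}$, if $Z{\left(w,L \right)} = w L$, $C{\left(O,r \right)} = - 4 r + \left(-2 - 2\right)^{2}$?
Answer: $- \frac{12419}{73402} \approx -0.16919$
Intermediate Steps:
$C{\left(O,r \right)} = 16 - 4 r$ ($C{\left(O,r \right)} = - 4 r + \left(-4\right)^{2} = - 4 r + 16 = 16 - 4 r$)
$Z{\left(w,L \right)} = L w$
$\frac{Z{\left(-15,6 \right)} \left(-13\right)}{-1372} + \frac{12 \left(-8\right) C{\left(5,-4 \right)}}{-4494} = \frac{6 \left(-15\right) \left(-13\right)}{-1372} + \frac{12 \left(-8\right) \left(16 - -16\right)}{-4494} = \left(-90\right) \left(-13\right) \left(- \frac{1}{1372}\right) + - 96 \left(16 + 16\right) \left(- \frac{1}{4494}\right) = 1170 \left(- \frac{1}{1372}\right) + \left(-96\right) 32 \left(- \frac{1}{4494}\right) = - \frac{585}{686} - - \frac{512}{749} = - \frac{585}{686} + \frac{512}{749} = - \frac{12419}{73402}$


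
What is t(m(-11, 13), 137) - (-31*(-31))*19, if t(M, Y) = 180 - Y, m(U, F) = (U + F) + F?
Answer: -18216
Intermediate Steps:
m(U, F) = U + 2*F (m(U, F) = (F + U) + F = U + 2*F)
t(m(-11, 13), 137) - (-31*(-31))*19 = (180 - 1*137) - (-31*(-31))*19 = (180 - 137) - 961*19 = 43 - 1*18259 = 43 - 18259 = -18216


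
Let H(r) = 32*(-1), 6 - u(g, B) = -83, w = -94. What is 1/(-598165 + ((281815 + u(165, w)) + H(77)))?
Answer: -1/316293 ≈ -3.1616e-6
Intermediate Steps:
u(g, B) = 89 (u(g, B) = 6 - 1*(-83) = 6 + 83 = 89)
H(r) = -32
1/(-598165 + ((281815 + u(165, w)) + H(77))) = 1/(-598165 + ((281815 + 89) - 32)) = 1/(-598165 + (281904 - 32)) = 1/(-598165 + 281872) = 1/(-316293) = -1/316293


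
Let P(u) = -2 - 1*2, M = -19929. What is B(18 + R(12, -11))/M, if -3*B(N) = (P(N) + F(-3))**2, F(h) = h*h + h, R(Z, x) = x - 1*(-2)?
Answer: 4/59787 ≈ 6.6904e-5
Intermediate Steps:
P(u) = -4 (P(u) = -2 - 2 = -4)
R(Z, x) = 2 + x (R(Z, x) = x + 2 = 2 + x)
F(h) = h + h**2 (F(h) = h**2 + h = h + h**2)
B(N) = -4/3 (B(N) = -(-4 - 3*(1 - 3))**2/3 = -(-4 - 3*(-2))**2/3 = -(-4 + 6)**2/3 = -1/3*2**2 = -1/3*4 = -4/3)
B(18 + R(12, -11))/M = -4/3/(-19929) = -4/3*(-1/19929) = 4/59787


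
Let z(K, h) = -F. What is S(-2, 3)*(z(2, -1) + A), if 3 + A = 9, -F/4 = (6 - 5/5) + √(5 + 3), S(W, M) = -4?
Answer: -104 - 32*√2 ≈ -149.25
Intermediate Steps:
F = -20 - 8*√2 (F = -4*((6 - 5/5) + √(5 + 3)) = -4*((6 - 5*⅕) + √8) = -4*((6 - 1) + 2*√2) = -4*(5 + 2*√2) = -20 - 8*√2 ≈ -31.314)
A = 6 (A = -3 + 9 = 6)
z(K, h) = 20 + 8*√2 (z(K, h) = -(-20 - 8*√2) = 20 + 8*√2)
S(-2, 3)*(z(2, -1) + A) = -4*((20 + 8*√2) + 6) = -4*(26 + 8*√2) = -104 - 32*√2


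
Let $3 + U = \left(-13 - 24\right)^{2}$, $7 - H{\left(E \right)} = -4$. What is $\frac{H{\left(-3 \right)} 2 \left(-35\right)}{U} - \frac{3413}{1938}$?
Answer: $- \frac{3077209}{1323654} \approx -2.3248$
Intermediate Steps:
$H{\left(E \right)} = 11$ ($H{\left(E \right)} = 7 - -4 = 7 + 4 = 11$)
$U = 1366$ ($U = -3 + \left(-13 - 24\right)^{2} = -3 + \left(-37\right)^{2} = -3 + 1369 = 1366$)
$\frac{H{\left(-3 \right)} 2 \left(-35\right)}{U} - \frac{3413}{1938} = \frac{11 \cdot 2 \left(-35\right)}{1366} - \frac{3413}{1938} = 11 \left(-70\right) \frac{1}{1366} - \frac{3413}{1938} = \left(-770\right) \frac{1}{1366} - \frac{3413}{1938} = - \frac{385}{683} - \frac{3413}{1938} = - \frac{3077209}{1323654}$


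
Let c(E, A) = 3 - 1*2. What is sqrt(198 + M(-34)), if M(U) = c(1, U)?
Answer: sqrt(199) ≈ 14.107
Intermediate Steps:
c(E, A) = 1 (c(E, A) = 3 - 2 = 1)
M(U) = 1
sqrt(198 + M(-34)) = sqrt(198 + 1) = sqrt(199)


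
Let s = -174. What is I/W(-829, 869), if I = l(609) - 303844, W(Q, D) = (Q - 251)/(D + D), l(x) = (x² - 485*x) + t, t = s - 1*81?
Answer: 198638627/540 ≈ 3.6785e+5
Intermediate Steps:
t = -255 (t = -174 - 1*81 = -174 - 81 = -255)
l(x) = -255 + x² - 485*x (l(x) = (x² - 485*x) - 255 = -255 + x² - 485*x)
W(Q, D) = (-251 + Q)/(2*D) (W(Q, D) = (-251 + Q)/((2*D)) = (-251 + Q)*(1/(2*D)) = (-251 + Q)/(2*D))
I = -228583 (I = (-255 + 609² - 485*609) - 303844 = (-255 + 370881 - 295365) - 303844 = 75261 - 303844 = -228583)
I/W(-829, 869) = -228583*1738/(-251 - 829) = -228583/((½)*(1/869)*(-1080)) = -228583/(-540/869) = -228583*(-869/540) = 198638627/540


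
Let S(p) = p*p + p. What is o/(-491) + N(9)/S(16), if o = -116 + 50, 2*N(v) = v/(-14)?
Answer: 498237/3739456 ≈ 0.13324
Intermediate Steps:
N(v) = -v/28 (N(v) = (v/(-14))/2 = (v*(-1/14))/2 = (-v/14)/2 = -v/28)
S(p) = p + p² (S(p) = p² + p = p + p²)
o = -66
o/(-491) + N(9)/S(16) = -66/(-491) + (-1/28*9)/((16*(1 + 16))) = -66*(-1/491) - 9/(28*(16*17)) = 66/491 - 9/28/272 = 66/491 - 9/28*1/272 = 66/491 - 9/7616 = 498237/3739456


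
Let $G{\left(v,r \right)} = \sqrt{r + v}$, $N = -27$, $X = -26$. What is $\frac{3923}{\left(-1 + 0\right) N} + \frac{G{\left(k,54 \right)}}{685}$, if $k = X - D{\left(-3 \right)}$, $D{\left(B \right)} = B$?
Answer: $\frac{3923}{27} + \frac{\sqrt{31}}{685} \approx 145.3$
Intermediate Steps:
$k = -23$ ($k = -26 - -3 = -26 + 3 = -23$)
$\frac{3923}{\left(-1 + 0\right) N} + \frac{G{\left(k,54 \right)}}{685} = \frac{3923}{\left(-1 + 0\right) \left(-27\right)} + \frac{\sqrt{54 - 23}}{685} = \frac{3923}{\left(-1\right) \left(-27\right)} + \sqrt{31} \cdot \frac{1}{685} = \frac{3923}{27} + \frac{\sqrt{31}}{685}$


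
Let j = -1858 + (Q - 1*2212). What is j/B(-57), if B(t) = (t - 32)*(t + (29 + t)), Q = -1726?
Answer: -5796/7565 ≈ -0.76616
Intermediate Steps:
B(t) = (-32 + t)*(29 + 2*t)
j = -5796 (j = -1858 + (-1726 - 1*2212) = -1858 + (-1726 - 2212) = -1858 - 3938 = -5796)
j/B(-57) = -5796/(-928 - 35*(-57) + 2*(-57)²) = -5796/(-928 + 1995 + 2*3249) = -5796/(-928 + 1995 + 6498) = -5796/7565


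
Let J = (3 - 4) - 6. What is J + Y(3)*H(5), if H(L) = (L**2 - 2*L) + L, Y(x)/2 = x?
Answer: 113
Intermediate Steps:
Y(x) = 2*x
H(L) = L**2 - L
J = -7 (J = -1 - 6 = -7)
J + Y(3)*H(5) = -7 + (2*3)*(5*(-1 + 5)) = -7 + 6*(5*4) = -7 + 6*20 = -7 + 120 = 113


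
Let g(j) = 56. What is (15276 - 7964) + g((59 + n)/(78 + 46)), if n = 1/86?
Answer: 7368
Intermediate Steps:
n = 1/86 ≈ 0.011628
(15276 - 7964) + g((59 + n)/(78 + 46)) = (15276 - 7964) + 56 = 7312 + 56 = 7368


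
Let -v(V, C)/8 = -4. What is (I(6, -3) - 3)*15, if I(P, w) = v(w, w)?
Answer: 435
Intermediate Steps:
v(V, C) = 32 (v(V, C) = -8*(-4) = 32)
I(P, w) = 32
(I(6, -3) - 3)*15 = (32 - 3)*15 = 29*15 = 435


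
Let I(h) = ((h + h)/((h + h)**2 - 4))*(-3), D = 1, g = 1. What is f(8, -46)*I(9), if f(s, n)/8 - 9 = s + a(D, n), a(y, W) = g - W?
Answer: -432/5 ≈ -86.400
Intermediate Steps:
a(y, W) = 1 - W
f(s, n) = 80 - 8*n + 8*s (f(s, n) = 72 + 8*(s + (1 - n)) = 72 + 8*(1 + s - n) = 72 + (8 - 8*n + 8*s) = 80 - 8*n + 8*s)
I(h) = -6*h/(-4 + 4*h**2) (I(h) = ((2*h)/((2*h)**2 - 4))*(-3) = ((2*h)/(4*h**2 - 4))*(-3) = ((2*h)/(-4 + 4*h**2))*(-3) = (2*h/(-4 + 4*h**2))*(-3) = -6*h/(-4 + 4*h**2))
f(8, -46)*I(9) = (80 - 8*(-46) + 8*8)*(-3*9/(-2 + 2*9**2)) = (80 + 368 + 64)*(-3*9/(-2 + 2*81)) = 512*(-3*9/(-2 + 162)) = 512*(-3*9/160) = 512*(-3*9*1/160) = 512*(-27/160) = -432/5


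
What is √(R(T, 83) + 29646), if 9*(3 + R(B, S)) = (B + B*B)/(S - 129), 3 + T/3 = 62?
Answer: 2*√35192001/69 ≈ 171.95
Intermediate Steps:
T = 177 (T = -9 + 3*62 = -9 + 186 = 177)
R(B, S) = -3 + (B + B²)/(9*(-129 + S)) (R(B, S) = -3 + ((B + B*B)/(S - 129))/9 = -3 + ((B + B²)/(-129 + S))/9 = -3 + (B + B²)/(9*(-129 + S)))
√(R(T, 83) + 29646) = √((3483 + 177 + 177² - 27*83)/(9*(-129 + 83)) + 29646) = √((⅑)*(3483 + 177 + 31329 - 2241)/(-46) + 29646) = √((⅑)*(-1/46)*32748 + 29646) = √(-5458/69 + 29646) = √(2040116/69) = 2*√35192001/69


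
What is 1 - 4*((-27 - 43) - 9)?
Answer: 317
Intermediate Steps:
1 - 4*((-27 - 43) - 9) = 1 - 4*(-70 - 9) = 1 - 4*(-79) = 1 + 316 = 317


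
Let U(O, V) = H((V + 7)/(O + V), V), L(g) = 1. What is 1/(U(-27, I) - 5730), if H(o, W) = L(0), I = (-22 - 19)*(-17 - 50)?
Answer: -1/5729 ≈ -0.00017455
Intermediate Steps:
I = 2747 (I = -41*(-67) = 2747)
H(o, W) = 1
U(O, V) = 1
1/(U(-27, I) - 5730) = 1/(1 - 5730) = 1/(-5729) = -1/5729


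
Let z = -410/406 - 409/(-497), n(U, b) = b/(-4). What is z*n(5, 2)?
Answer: 1347/14413 ≈ 0.093457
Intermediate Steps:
n(U, b) = -b/4 (n(U, b) = b*(-¼) = -b/4)
z = -2694/14413 (z = -410*1/406 - 409*(-1/497) = -205/203 + 409/497 = -2694/14413 ≈ -0.18691)
z*n(5, 2) = -(-1347)*2/28826 = -2694/14413*(-½) = 1347/14413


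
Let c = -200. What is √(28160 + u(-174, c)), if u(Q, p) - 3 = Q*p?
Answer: √62963 ≈ 250.92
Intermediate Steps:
u(Q, p) = 3 + Q*p
√(28160 + u(-174, c)) = √(28160 + (3 - 174*(-200))) = √(28160 + (3 + 34800)) = √(28160 + 34803) = √62963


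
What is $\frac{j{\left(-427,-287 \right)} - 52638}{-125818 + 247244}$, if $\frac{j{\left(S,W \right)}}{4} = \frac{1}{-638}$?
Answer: $- \frac{8395762}{19367447} \approx -0.4335$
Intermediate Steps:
$j{\left(S,W \right)} = - \frac{2}{319}$ ($j{\left(S,W \right)} = \frac{4}{-638} = 4 \left(- \frac{1}{638}\right) = - \frac{2}{319}$)
$\frac{j{\left(-427,-287 \right)} - 52638}{-125818 + 247244} = \frac{- \frac{2}{319} - 52638}{-125818 + 247244} = - \frac{16791524}{319 \cdot 121426} = \left(- \frac{16791524}{319}\right) \frac{1}{121426} = - \frac{8395762}{19367447}$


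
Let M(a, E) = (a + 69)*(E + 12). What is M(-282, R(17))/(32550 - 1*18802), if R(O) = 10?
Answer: -2343/6874 ≈ -0.34085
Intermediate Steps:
M(a, E) = (12 + E)*(69 + a) (M(a, E) = (69 + a)*(12 + E) = (12 + E)*(69 + a))
M(-282, R(17))/(32550 - 1*18802) = (828 + 12*(-282) + 69*10 + 10*(-282))/(32550 - 1*18802) = (828 - 3384 + 690 - 2820)/(32550 - 18802) = -4686/13748 = -4686*1/13748 = -2343/6874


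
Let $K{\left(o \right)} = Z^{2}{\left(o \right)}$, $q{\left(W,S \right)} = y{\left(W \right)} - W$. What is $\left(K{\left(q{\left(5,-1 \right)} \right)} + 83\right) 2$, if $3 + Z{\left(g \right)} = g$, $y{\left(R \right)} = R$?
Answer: $184$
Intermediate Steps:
$Z{\left(g \right)} = -3 + g$
$q{\left(W,S \right)} = 0$ ($q{\left(W,S \right)} = W - W = 0$)
$K{\left(o \right)} = \left(-3 + o\right)^{2}$
$\left(K{\left(q{\left(5,-1 \right)} \right)} + 83\right) 2 = \left(\left(-3 + 0\right)^{2} + 83\right) 2 = \left(\left(-3\right)^{2} + 83\right) 2 = \left(9 + 83\right) 2 = 92 \cdot 2 = 184$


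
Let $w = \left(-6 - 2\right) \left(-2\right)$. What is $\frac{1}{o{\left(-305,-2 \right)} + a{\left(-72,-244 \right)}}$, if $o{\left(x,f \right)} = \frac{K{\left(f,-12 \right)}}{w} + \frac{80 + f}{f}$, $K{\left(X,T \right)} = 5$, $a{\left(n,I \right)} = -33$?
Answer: $- \frac{16}{1147} \approx -0.013949$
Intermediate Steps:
$w = 16$ ($w = \left(-8\right) \left(-2\right) = 16$)
$o{\left(x,f \right)} = \frac{5}{16} + \frac{80 + f}{f}$
$\frac{1}{o{\left(-305,-2 \right)} + a{\left(-72,-244 \right)}} = \frac{1}{\left(\frac{21}{16} + \frac{80}{-2}\right) - 33} = \frac{1}{\left(\frac{21}{16} + 80 \left(- \frac{1}{2}\right)\right) - 33} = \frac{1}{\left(\frac{21}{16} - 40\right) - 33} = \frac{1}{- \frac{619}{16} - 33} = \frac{1}{- \frac{1147}{16}} = - \frac{16}{1147}$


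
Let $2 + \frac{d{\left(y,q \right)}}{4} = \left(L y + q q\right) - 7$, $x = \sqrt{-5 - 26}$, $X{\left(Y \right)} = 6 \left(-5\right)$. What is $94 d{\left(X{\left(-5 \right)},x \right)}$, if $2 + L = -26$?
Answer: $300800$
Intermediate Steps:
$L = -28$ ($L = -2 - 26 = -28$)
$X{\left(Y \right)} = -30$
$x = i \sqrt{31}$ ($x = \sqrt{-31} = i \sqrt{31} \approx 5.5678 i$)
$d{\left(y,q \right)} = -36 - 112 y + 4 q^{2}$ ($d{\left(y,q \right)} = -8 + 4 \left(\left(- 28 y + q q\right) - 7\right) = -8 + 4 \left(\left(- 28 y + q^{2}\right) - 7\right) = -8 + 4 \left(\left(q^{2} - 28 y\right) - 7\right) = -8 + 4 \left(-7 + q^{2} - 28 y\right) = -8 - \left(28 - 4 q^{2} + 112 y\right) = -36 - 112 y + 4 q^{2}$)
$94 d{\left(X{\left(-5 \right)},x \right)} = 94 \left(-36 - -3360 + 4 \left(i \sqrt{31}\right)^{2}\right) = 94 \left(-36 + 3360 + 4 \left(-31\right)\right) = 94 \left(-36 + 3360 - 124\right) = 94 \cdot 3200 = 300800$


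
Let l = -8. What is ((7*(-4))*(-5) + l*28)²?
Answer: 7056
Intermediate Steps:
((7*(-4))*(-5) + l*28)² = ((7*(-4))*(-5) - 8*28)² = (-28*(-5) - 224)² = (140 - 224)² = (-84)² = 7056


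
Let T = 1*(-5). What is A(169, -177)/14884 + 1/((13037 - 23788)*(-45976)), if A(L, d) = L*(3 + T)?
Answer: -41767330251/1839245558696 ≈ -0.022709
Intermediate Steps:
T = -5
A(L, d) = -2*L (A(L, d) = L*(3 - 5) = L*(-2) = -2*L)
A(169, -177)/14884 + 1/((13037 - 23788)*(-45976)) = -2*169/14884 + 1/((13037 - 23788)*(-45976)) = -338*1/14884 - 1/45976/(-10751) = -169/7442 - 1/10751*(-1/45976) = -169/7442 + 1/494287976 = -41767330251/1839245558696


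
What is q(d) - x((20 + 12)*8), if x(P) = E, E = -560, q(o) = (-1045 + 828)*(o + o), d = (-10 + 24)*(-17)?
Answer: 103852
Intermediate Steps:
d = -238 (d = 14*(-17) = -238)
q(o) = -434*o
x(P) = -560
q(d) - x((20 + 12)*8) = -434*(-238) - 1*(-560) = 103292 + 560 = 103852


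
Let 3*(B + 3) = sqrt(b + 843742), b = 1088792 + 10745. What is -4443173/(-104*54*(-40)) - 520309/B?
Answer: -5894892329387/218259999360 - 1560927*sqrt(1943279)/1943198 ≈ -1146.8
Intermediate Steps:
b = 1099537
B = -3 + sqrt(1943279)/3 (B = -3 + sqrt(1099537 + 843742)/3 = -3 + sqrt(1943279)/3 ≈ 461.67)
-4443173/(-104*54*(-40)) - 520309/B = -4443173/(-104*54*(-40)) - 520309/(-3 + sqrt(1943279)/3) = -4443173/((-5616*(-40))) - 520309/(-3 + sqrt(1943279)/3) = -4443173/224640 - 520309/(-3 + sqrt(1943279)/3)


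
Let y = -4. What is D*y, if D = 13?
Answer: -52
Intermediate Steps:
D*y = 13*(-4) = -52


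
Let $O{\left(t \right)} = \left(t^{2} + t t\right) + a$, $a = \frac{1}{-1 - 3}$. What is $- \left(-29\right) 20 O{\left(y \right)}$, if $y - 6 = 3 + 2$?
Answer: $140215$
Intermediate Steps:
$y = 11$ ($y = 6 + \left(3 + 2\right) = 6 + 5 = 11$)
$a = - \frac{1}{4}$ ($a = \frac{1}{-4} = - \frac{1}{4} \approx -0.25$)
$O{\left(t \right)} = - \frac{1}{4} + 2 t^{2}$ ($O{\left(t \right)} = \left(t^{2} + t t\right) - \frac{1}{4} = \left(t^{2} + t^{2}\right) - \frac{1}{4} = 2 t^{2} - \frac{1}{4} = - \frac{1}{4} + 2 t^{2}$)
$- \left(-29\right) 20 O{\left(y \right)} = - \left(-29\right) 20 \left(- \frac{1}{4} + 2 \cdot 11^{2}\right) = - \left(-580\right) \left(- \frac{1}{4} + 2 \cdot 121\right) = - \left(-580\right) \left(- \frac{1}{4} + 242\right) = - \frac{\left(-580\right) 967}{4} = \left(-1\right) \left(-140215\right) = 140215$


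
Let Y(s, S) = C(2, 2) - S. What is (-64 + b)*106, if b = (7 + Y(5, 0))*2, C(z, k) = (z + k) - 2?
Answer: -4876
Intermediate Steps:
C(z, k) = -2 + k + z (C(z, k) = (k + z) - 2 = -2 + k + z)
Y(s, S) = 2 - S (Y(s, S) = (-2 + 2 + 2) - S = 2 - S)
b = 18 (b = (7 + (2 - 1*0))*2 = (7 + (2 + 0))*2 = (7 + 2)*2 = 9*2 = 18)
(-64 + b)*106 = (-64 + 18)*106 = -46*106 = -4876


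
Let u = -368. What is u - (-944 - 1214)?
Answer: 1790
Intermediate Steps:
u - (-944 - 1214) = -368 - (-944 - 1214) = -368 - 1*(-2158) = -368 + 2158 = 1790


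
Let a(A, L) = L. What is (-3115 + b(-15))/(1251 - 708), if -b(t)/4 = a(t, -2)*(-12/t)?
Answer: -5181/905 ≈ -5.7249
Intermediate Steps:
b(t) = -96/t (b(t) = -(-8)*(-12/t) = -96/t)
(-3115 + b(-15))/(1251 - 708) = (-3115 - 96/(-15))/(1251 - 708) = (-3115 - 96*(-1/15))/543 = (-3115 + 32/5)*(1/543) = -15543/5*1/543 = -5181/905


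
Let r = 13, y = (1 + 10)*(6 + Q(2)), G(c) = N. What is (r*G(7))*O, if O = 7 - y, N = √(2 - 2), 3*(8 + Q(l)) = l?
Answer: 0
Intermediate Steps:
Q(l) = -8 + l/3
N = 0 (N = √0 = 0)
G(c) = 0
y = -44/3 (y = (1 + 10)*(6 + (-8 + (⅓)*2)) = 11*(6 + (-8 + ⅔)) = 11*(6 - 22/3) = 11*(-4/3) = -44/3 ≈ -14.667)
O = 65/3 (O = 7 - 1*(-44/3) = 7 + 44/3 = 65/3 ≈ 21.667)
(r*G(7))*O = (13*0)*(65/3) = 0*(65/3) = 0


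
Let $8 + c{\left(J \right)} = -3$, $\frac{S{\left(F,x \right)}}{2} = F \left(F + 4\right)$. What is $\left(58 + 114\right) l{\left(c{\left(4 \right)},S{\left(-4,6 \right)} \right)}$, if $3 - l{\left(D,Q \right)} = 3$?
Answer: $0$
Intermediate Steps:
$S{\left(F,x \right)} = 2 F \left(4 + F\right)$ ($S{\left(F,x \right)} = 2 F \left(F + 4\right) = 2 F \left(4 + F\right)$)
$c{\left(J \right)} = -11$ ($c{\left(J \right)} = -8 - 3 = -11$)
$l{\left(D,Q \right)} = 0$ ($l{\left(D,Q \right)} = 3 - 3 = 0$)
$\left(58 + 114\right) l{\left(c{\left(4 \right)},S{\left(-4,6 \right)} \right)} = \left(58 + 114\right) 0 = 172 \cdot 0 = 0$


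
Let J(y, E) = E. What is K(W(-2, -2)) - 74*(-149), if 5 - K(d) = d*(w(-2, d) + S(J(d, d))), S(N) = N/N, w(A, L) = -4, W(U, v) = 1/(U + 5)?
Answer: 11032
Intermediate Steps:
W(U, v) = 1/(5 + U)
S(N) = 1
K(d) = 5 + 3*d (K(d) = 5 - d*(-4 + 1) = 5 - d*(-3) = 5 - (-3)*d = 5 + 3*d)
K(W(-2, -2)) - 74*(-149) = (5 + 3/(5 - 2)) - 74*(-149) = (5 + 3/3) + 11026 = (5 + 3*(1/3)) + 11026 = (5 + 1) + 11026 = 6 + 11026 = 11032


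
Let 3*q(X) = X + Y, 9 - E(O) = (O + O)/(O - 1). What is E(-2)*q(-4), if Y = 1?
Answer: -23/3 ≈ -7.6667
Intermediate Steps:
E(O) = 9 - 2*O/(-1 + O) (E(O) = 9 - (O + O)/(O - 1) = 9 - 2*O/(-1 + O))
q(X) = ⅓ + X/3 (q(X) = (X + 1)/3 = (1 + X)/3 = ⅓ + X/3)
E(-2)*q(-4) = ((-9 + 7*(-2))/(-1 - 2))*(⅓ + (⅓)*(-4)) = ((-9 - 14)/(-3))*(⅓ - 4/3) = -⅓*(-23)*(-1) = (23/3)*(-1) = -23/3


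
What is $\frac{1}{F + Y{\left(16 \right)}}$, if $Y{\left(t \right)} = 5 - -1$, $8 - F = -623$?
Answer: $\frac{1}{637} \approx 0.0015699$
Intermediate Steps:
$F = 631$ ($F = 8 - -623 = 8 + 623 = 631$)
$Y{\left(t \right)} = 6$ ($Y{\left(t \right)} = 5 + 1 = 6$)
$\frac{1}{F + Y{\left(16 \right)}} = \frac{1}{631 + 6} = \frac{1}{637}$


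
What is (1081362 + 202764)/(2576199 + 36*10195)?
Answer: 428042/981073 ≈ 0.43630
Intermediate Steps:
(1081362 + 202764)/(2576199 + 36*10195) = 1284126/(2576199 + 367020) = 1284126/2943219 = 1284126*(1/2943219) = 428042/981073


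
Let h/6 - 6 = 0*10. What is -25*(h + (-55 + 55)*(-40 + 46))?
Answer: -900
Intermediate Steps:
h = 36 (h = 36 + 6*(0*10) = 36 + 6*0 = 36 + 0 = 36)
-25*(h + (-55 + 55)*(-40 + 46)) = -25*(36 + (-55 + 55)*(-40 + 46)) = -25*(36 + 0*6) = -25*(36 + 0) = -25*36 = -900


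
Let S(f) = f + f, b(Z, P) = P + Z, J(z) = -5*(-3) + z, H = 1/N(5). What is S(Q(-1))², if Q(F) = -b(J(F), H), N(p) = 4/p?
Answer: 3721/4 ≈ 930.25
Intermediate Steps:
H = 5/4 (H = 1/(4/5) = 1/(4*(⅕)) = 1/(⅘) = 5/4 ≈ 1.2500)
J(z) = 15 + z
Q(F) = -65/4 - F (Q(F) = -(5/4 + (15 + F)) = -(65/4 + F) = -65/4 - F)
S(f) = 2*f
S(Q(-1))² = (2*(-65/4 - 1*(-1)))² = (2*(-65/4 + 1))² = (2*(-61/4))² = (-61/2)² = 3721/4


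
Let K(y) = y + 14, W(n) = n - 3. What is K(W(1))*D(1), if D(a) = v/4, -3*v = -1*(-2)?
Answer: -2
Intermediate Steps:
W(n) = -3 + n
v = -⅔ (v = -(-1)*(-2)/3 = -⅓*2 = -⅔ ≈ -0.66667)
K(y) = 14 + y
D(a) = -⅙ (D(a) = -⅔/4 = -⅔*¼ = -⅙)
K(W(1))*D(1) = (14 + (-3 + 1))*(-⅙) = (14 - 2)*(-⅙) = 12*(-⅙) = -2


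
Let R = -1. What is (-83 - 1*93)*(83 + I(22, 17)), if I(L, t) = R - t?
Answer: -11440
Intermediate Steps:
I(L, t) = -1 - t
(-83 - 1*93)*(83 + I(22, 17)) = (-83 - 1*93)*(83 + (-1 - 1*17)) = (-83 - 93)*(83 + (-1 - 17)) = -176*(83 - 18) = -176*65 = -11440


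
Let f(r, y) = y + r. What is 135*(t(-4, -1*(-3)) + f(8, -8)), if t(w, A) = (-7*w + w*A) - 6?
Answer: 1350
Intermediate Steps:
t(w, A) = -6 - 7*w + A*w (t(w, A) = (-7*w + A*w) - 6 = -6 - 7*w + A*w)
f(r, y) = r + y
135*(t(-4, -1*(-3)) + f(8, -8)) = 135*((-6 - 7*(-4) - 1*(-3)*(-4)) + (8 - 8)) = 135*((-6 + 28 + 3*(-4)) + 0) = 135*((-6 + 28 - 12) + 0) = 135*(10 + 0) = 135*10 = 1350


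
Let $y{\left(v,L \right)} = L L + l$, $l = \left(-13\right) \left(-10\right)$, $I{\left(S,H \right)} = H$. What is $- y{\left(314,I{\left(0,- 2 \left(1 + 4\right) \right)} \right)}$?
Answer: $-230$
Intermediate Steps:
$l = 130$
$y{\left(v,L \right)} = 130 + L^{2}$ ($y{\left(v,L \right)} = L L + 130 = L^{2} + 130 = 130 + L^{2}$)
$- y{\left(314,I{\left(0,- 2 \left(1 + 4\right) \right)} \right)} = - (130 + \left(- 2 \left(1 + 4\right)\right)^{2}) = - (130 + \left(\left(-2\right) 5\right)^{2}) = - (130 + \left(-10\right)^{2}) = - (130 + 100) = \left(-1\right) 230 = -230$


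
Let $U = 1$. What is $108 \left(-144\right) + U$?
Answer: $-15551$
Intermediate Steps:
$108 \left(-144\right) + U = 108 \left(-144\right) + 1 = -15552 + 1 = -15551$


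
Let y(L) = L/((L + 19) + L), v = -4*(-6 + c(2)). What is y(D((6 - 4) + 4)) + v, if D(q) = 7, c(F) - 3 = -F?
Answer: 667/33 ≈ 20.212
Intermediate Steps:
c(F) = 3 - F
v = 20 (v = -4*(-6 + (3 - 1*2)) = -4*(-6 + (3 - 2)) = -4*(-6 + 1) = -4*(-5) = 20)
y(L) = L/(19 + 2*L) (y(L) = L/((19 + L) + L) = L/(19 + 2*L))
y(D((6 - 4) + 4)) + v = 7/(19 + 2*7) + 20 = 7/(19 + 14) + 20 = 7/33 + 20 = 667/33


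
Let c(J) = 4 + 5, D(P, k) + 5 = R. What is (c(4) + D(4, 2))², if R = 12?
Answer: 256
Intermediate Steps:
D(P, k) = 7 (D(P, k) = -5 + 12 = 7)
c(J) = 9
(c(4) + D(4, 2))² = (9 + 7)² = 16² = 256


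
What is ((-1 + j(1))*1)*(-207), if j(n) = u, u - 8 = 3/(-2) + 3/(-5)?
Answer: -10143/10 ≈ -1014.3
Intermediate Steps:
u = 59/10 (u = 8 + (3/(-2) + 3/(-5)) = 8 + (3*(-½) + 3*(-⅕)) = 8 + (-3/2 - ⅗) = 8 - 21/10 = 59/10 ≈ 5.9000)
j(n) = 59/10
((-1 + j(1))*1)*(-207) = ((-1 + 59/10)*1)*(-207) = ((49/10)*1)*(-207) = (49/10)*(-207) = -10143/10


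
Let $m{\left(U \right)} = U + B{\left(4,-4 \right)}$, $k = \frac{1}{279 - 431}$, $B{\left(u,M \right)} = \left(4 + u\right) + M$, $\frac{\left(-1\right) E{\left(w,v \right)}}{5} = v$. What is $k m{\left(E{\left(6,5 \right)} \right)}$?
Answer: $\frac{21}{152} \approx 0.13816$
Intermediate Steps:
$E{\left(w,v \right)} = - 5 v$
$B{\left(u,M \right)} = 4 + M + u$
$k = - \frac{1}{152}$ ($k = \frac{1}{-152} = - \frac{1}{152} \approx -0.0065789$)
$m{\left(U \right)} = 4 + U$ ($m{\left(U \right)} = U + \left(4 - 4 + 4\right) = U + 4 = 4 + U$)
$k m{\left(E{\left(6,5 \right)} \right)} = - \frac{4 - 25}{152} = \left(- \frac{1}{152}\right) \left(-21\right) = \frac{21}{152}$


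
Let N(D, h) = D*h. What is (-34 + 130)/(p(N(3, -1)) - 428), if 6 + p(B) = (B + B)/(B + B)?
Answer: -96/433 ≈ -0.22171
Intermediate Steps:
p(B) = -5 (p(B) = -6 + (B + B)/(B + B) = -6 + (2*B)/((2*B)) = -6 + (2*B)*(1/(2*B)) = -6 + 1 = -5)
(-34 + 130)/(p(N(3, -1)) - 428) = (-34 + 130)/(-5 - 428) = 96/(-433) = 96*(-1/433) = -96/433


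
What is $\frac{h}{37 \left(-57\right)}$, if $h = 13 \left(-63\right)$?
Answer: $\frac{273}{703} \approx 0.38834$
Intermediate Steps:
$h = -819$
$\frac{h}{37 \left(-57\right)} = - \frac{819}{37 \left(-57\right)} = - \frac{819}{-2109} = \left(-819\right) \left(- \frac{1}{2109}\right) = \frac{273}{703}$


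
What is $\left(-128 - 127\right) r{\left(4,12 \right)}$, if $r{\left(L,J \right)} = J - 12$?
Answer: $0$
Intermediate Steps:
$r{\left(L,J \right)} = -12 + J$
$\left(-128 - 127\right) r{\left(4,12 \right)} = \left(-128 - 127\right) \left(-12 + 12\right) = \left(-255\right) 0 = 0$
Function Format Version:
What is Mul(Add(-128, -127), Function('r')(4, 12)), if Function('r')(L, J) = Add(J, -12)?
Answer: 0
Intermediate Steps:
Function('r')(L, J) = Add(-12, J)
Mul(Add(-128, -127), Function('r')(4, 12)) = Mul(Add(-128, -127), Add(-12, 12)) = Mul(-255, 0) = 0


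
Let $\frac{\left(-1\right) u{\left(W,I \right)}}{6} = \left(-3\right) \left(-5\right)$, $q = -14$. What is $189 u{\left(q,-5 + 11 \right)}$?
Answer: $-17010$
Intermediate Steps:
$u{\left(W,I \right)} = -90$ ($u{\left(W,I \right)} = - 6 \left(\left(-3\right) \left(-5\right)\right) = \left(-6\right) 15 = -90$)
$189 u{\left(q,-5 + 11 \right)} = 189 \left(-90\right) = -17010$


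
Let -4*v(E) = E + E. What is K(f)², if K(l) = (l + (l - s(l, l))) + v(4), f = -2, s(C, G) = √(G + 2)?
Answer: 36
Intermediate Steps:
s(C, G) = √(2 + G)
v(E) = -E/2 (v(E) = -(E + E)/4 = -E/2)
K(l) = -2 - √(2 + l) + 2*l (K(l) = (l + (l - √(2 + l))) - ½*4 = (-√(2 + l) + 2*l) - 2 = -2 - √(2 + l) + 2*l)
K(f)² = (-2 - √(2 - 2) + 2*(-2))² = (-2 - √0 - 4)² = (-2 - 1*0 - 4)² = (-2 + 0 - 4)² = (-6)² = 36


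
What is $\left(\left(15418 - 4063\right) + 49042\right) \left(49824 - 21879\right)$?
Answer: $1687794165$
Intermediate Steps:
$\left(\left(15418 - 4063\right) + 49042\right) \left(49824 - 21879\right) = \left(\left(15418 - 4063\right) + 49042\right) 27945 = \left(11355 + 49042\right) 27945 = 60397 \cdot 27945 = 1687794165$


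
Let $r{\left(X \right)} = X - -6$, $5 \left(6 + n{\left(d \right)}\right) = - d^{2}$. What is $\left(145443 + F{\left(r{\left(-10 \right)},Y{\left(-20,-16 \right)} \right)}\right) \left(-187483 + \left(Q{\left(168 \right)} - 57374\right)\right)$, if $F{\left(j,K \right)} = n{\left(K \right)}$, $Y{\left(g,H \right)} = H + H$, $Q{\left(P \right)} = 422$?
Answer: $-35499832807$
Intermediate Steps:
$n{\left(d \right)} = -6 - \frac{d^{2}}{5}$ ($n{\left(d \right)} = -6 + \frac{\left(-1\right) d^{2}}{5} = -6 - \frac{d^{2}}{5}$)
$Y{\left(g,H \right)} = 2 H$
$r{\left(X \right)} = 6 + X$ ($r{\left(X \right)} = X + 6 = 6 + X$)
$F{\left(j,K \right)} = -6 - \frac{K^{2}}{5}$
$\left(145443 + F{\left(r{\left(-10 \right)},Y{\left(-20,-16 \right)} \right)}\right) \left(-187483 + \left(Q{\left(168 \right)} - 57374\right)\right) = \left(145443 - \left(6 + \frac{\left(2 \left(-16\right)\right)^{2}}{5}\right)\right) \left(-187483 + \left(422 - 57374\right)\right) = \left(145443 - \left(6 + \frac{\left(-32\right)^{2}}{5}\right)\right) \left(-187483 - 56952\right) = \left(145443 - \frac{1054}{5}\right) \left(-244435\right) = \frac{726161}{5} \left(-244435\right) = -35499832807$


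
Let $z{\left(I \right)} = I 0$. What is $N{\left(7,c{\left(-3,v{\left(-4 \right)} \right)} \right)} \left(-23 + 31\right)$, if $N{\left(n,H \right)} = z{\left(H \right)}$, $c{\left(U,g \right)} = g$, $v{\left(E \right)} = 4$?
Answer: $0$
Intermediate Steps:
$z{\left(I \right)} = 0$
$N{\left(n,H \right)} = 0$
$N{\left(7,c{\left(-3,v{\left(-4 \right)} \right)} \right)} \left(-23 + 31\right) = 0 \left(-23 + 31\right) = 0 \cdot 8 = 0$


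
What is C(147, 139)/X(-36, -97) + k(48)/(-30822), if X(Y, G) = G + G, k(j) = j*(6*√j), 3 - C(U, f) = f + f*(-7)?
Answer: -837/194 - 192*√3/5137 ≈ -4.3792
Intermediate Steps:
C(U, f) = 3 + 6*f (C(U, f) = 3 - (f + f*(-7)) = 3 - (f - 7*f) = 3 - (-6)*f = 3 + 6*f)
k(j) = 6*j^(3/2)
X(Y, G) = 2*G
C(147, 139)/X(-36, -97) + k(48)/(-30822) = (3 + 6*139)/((2*(-97))) + (6*48^(3/2))/(-30822) = (3 + 834)/(-194) + (6*(192*√3))*(-1/30822) = 837*(-1/194) + (1152*√3)*(-1/30822) = -837/194 - 192*√3/5137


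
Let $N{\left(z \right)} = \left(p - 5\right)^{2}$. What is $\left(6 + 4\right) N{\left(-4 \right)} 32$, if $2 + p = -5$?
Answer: $46080$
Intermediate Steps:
$p = -7$ ($p = -2 - 5 = -7$)
$N{\left(z \right)} = 144$ ($N{\left(z \right)} = \left(-7 - 5\right)^{2} = \left(-12\right)^{2} = 144$)
$\left(6 + 4\right) N{\left(-4 \right)} 32 = \left(6 + 4\right) 144 \cdot 32 = 10 \cdot 144 \cdot 32 = 1440 \cdot 32 = 46080$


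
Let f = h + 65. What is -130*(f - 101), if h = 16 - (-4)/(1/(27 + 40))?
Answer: -32240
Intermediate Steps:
h = 284 (h = 16 - (-4)/(1/67) = 16 - (-4)/1/67 = 16 - (-4)*67 = 16 - 1*(-268) = 16 + 268 = 284)
f = 349 (f = 284 + 65 = 349)
-130*(f - 101) = -130*(349 - 101) = -130*248 = -32240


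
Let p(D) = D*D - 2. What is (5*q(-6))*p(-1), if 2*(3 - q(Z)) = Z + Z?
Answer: -45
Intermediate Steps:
q(Z) = 3 - Z (q(Z) = 3 - (Z + Z)/2 = 3 - Z)
p(D) = -2 + D² (p(D) = D² - 2 = -2 + D²)
(5*q(-6))*p(-1) = (5*(3 - 1*(-6)))*(-2 + (-1)²) = (5*(3 + 6))*(-2 + 1) = (5*9)*(-1) = 45*(-1) = -45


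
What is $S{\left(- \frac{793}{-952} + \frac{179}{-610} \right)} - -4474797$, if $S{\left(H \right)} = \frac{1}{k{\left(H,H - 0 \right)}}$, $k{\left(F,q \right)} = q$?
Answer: $\frac{701026463177}{156661} \approx 4.4748 \cdot 10^{6}$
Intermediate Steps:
$S{\left(H \right)} = \frac{1}{H}$ ($S{\left(H \right)} = \frac{1}{H - 0} = \frac{1}{H + 0} = \frac{1}{H}$)
$S{\left(- \frac{793}{-952} + \frac{179}{-610} \right)} - -4474797 = \frac{1}{- \frac{793}{-952} + \frac{179}{-610}} - -4474797 = \frac{1}{\left(-793\right) \left(- \frac{1}{952}\right) + 179 \left(- \frac{1}{610}\right)} + 4474797 = \frac{1}{\frac{793}{952} - \frac{179}{610}} + 4474797 = \frac{1}{\frac{156661}{290360}} + 4474797 = \frac{290360}{156661} + 4474797 = \frac{701026463177}{156661}$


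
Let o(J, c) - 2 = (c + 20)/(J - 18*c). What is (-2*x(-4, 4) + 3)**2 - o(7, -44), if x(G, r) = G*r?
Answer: 977201/799 ≈ 1223.0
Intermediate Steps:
o(J, c) = 2 + (20 + c)/(J - 18*c) (o(J, c) = 2 + (c + 20)/(J - 18*c) = 2 + (20 + c)/(J - 18*c))
(-2*x(-4, 4) + 3)**2 - o(7, -44) = (-(-8)*4 + 3)**2 - (20 - 35*(-44) + 2*7)/(7 - 18*(-44)) = (-2*(-16) + 3)**2 - (20 + 1540 + 14)/(7 + 792) = (32 + 3)**2 - 1574/799 = 35**2 - 1574/799 = 1225 - 1*1574/799 = 1225 - 1574/799 = 977201/799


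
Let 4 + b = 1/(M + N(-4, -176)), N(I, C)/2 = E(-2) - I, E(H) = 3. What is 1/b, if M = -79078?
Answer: -79064/316257 ≈ -0.25000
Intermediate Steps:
N(I, C) = 6 - 2*I (N(I, C) = 2*(3 - I) = 6 - 2*I)
b = -316257/79064 (b = -4 + 1/(-79078 + (6 - 2*(-4))) = -4 + 1/(-79078 + (6 + 8)) = -4 + 1/(-79078 + 14) = -4 + 1/(-79064) = -4 - 1/79064 = -316257/79064 ≈ -4.0000)
1/b = 1/(-316257/79064) = -79064/316257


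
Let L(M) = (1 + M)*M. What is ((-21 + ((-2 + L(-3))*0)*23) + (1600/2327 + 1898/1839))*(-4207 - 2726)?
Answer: 190674525137/1426451 ≈ 1.3367e+5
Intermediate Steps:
L(M) = M*(1 + M)
((-21 + ((-2 + L(-3))*0)*23) + (1600/2327 + 1898/1839))*(-4207 - 2726) = ((-21 + ((-2 - 3*(1 - 3))*0)*23) + (1600/2327 + 1898/1839))*(-4207 - 2726) = ((-21 + ((-2 - 3*(-2))*0)*23) + (1600*(1/2327) + 1898*(1/1839)))*(-6933) = ((-21 + ((-2 + 6)*0)*23) + (1600/2327 + 1898/1839))*(-6933) = ((-21 + (4*0)*23) + 7359046/4279353)*(-6933) = ((-21 + 0*23) + 7359046/4279353)*(-6933) = ((-21 + 0) + 7359046/4279353)*(-6933) = (-21 + 7359046/4279353)*(-6933) = -82507367/4279353*(-6933) = 190674525137/1426451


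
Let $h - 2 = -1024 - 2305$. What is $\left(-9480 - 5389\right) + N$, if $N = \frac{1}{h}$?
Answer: $- \frac{49469164}{3327} \approx -14869.0$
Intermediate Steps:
$h = -3327$ ($h = 2 - 3329 = -3327$)
$N = - \frac{1}{3327}$ ($N = \frac{1}{-3327} = - \frac{1}{3327} \approx -0.00030057$)
$\left(-9480 - 5389\right) + N = \left(-9480 - 5389\right) - \frac{1}{3327} = -14869 - \frac{1}{3327} = - \frac{49469164}{3327}$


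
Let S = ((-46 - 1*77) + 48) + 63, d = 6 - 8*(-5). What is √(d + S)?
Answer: √34 ≈ 5.8309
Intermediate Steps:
d = 46 (d = 6 + 40 = 46)
S = -12 (S = ((-46 - 77) + 48) + 63 = (-123 + 48) + 63 = -75 + 63 = -12)
√(d + S) = √(46 - 12) = √34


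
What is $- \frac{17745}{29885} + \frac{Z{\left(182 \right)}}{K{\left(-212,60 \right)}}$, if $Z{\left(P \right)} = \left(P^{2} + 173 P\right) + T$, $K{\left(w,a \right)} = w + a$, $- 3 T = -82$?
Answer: $- \frac{145078796}{340689} \approx -425.84$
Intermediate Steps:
$T = \frac{82}{3}$ ($T = \left(- \frac{1}{3}\right) \left(-82\right) = \frac{82}{3} \approx 27.333$)
$K{\left(w,a \right)} = a + w$
$Z{\left(P \right)} = \frac{82}{3} + P^{2} + 173 P$ ($Z{\left(P \right)} = \left(P^{2} + 173 P\right) + \frac{82}{3} = \frac{82}{3} + P^{2} + 173 P$)
$- \frac{17745}{29885} + \frac{Z{\left(182 \right)}}{K{\left(-212,60 \right)}} = - \frac{17745}{29885} + \frac{\frac{82}{3} + 182^{2} + 173 \cdot 182}{60 - 212} = \left(-17745\right) \frac{1}{29885} + \frac{\frac{82}{3} + 33124 + 31486}{-152} = - \frac{3549}{5977} + \frac{193912}{3} \left(- \frac{1}{152}\right) = - \frac{3549}{5977} - \frac{24239}{57} = - \frac{145078796}{340689}$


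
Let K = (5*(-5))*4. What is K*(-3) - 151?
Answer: 149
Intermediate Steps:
K = -100 (K = -25*4 = -100)
K*(-3) - 151 = -100*(-3) - 151 = 300 - 151 = 149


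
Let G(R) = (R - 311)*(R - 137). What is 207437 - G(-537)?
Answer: -364115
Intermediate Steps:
G(R) = (-311 + R)*(-137 + R)
207437 - G(-537) = 207437 - (42607 + (-537)² - 448*(-537)) = 207437 - (42607 + 288369 + 240576) = 207437 - 1*571552 = 207437 - 571552 = -364115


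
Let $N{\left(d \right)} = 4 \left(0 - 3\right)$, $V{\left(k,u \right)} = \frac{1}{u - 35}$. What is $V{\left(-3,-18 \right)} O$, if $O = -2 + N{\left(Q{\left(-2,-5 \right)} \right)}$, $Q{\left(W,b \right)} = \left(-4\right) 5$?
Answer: $\frac{14}{53} \approx 0.26415$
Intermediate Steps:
$V{\left(k,u \right)} = \frac{1}{-35 + u}$
$Q{\left(W,b \right)} = -20$
$N{\left(d \right)} = -12$ ($N{\left(d \right)} = 4 \left(-3\right) = -12$)
$O = -14$ ($O = -2 - 12 = -14$)
$V{\left(-3,-18 \right)} O = \frac{1}{-35 - 18} \left(-14\right) = \frac{1}{-53} \left(-14\right) = \left(- \frac{1}{53}\right) \left(-14\right) = \frac{14}{53}$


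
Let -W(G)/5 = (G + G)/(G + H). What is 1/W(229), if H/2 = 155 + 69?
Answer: -677/2290 ≈ -0.29563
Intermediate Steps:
H = 448 (H = 2*(155 + 69) = 2*224 = 448)
W(G) = -10*G/(448 + G) (W(G) = -5*(G + G)/(G + 448) = -5*2*G/(448 + G) = -10*G/(448 + G))
1/W(229) = 1/(-10*229/(448 + 229)) = 1/(-10*229/677) = 1/(-10*229*1/677) = 1/(-2290/677) = -677/2290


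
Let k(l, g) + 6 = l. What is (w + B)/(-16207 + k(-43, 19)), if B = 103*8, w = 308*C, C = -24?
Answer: 821/2032 ≈ 0.40404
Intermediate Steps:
k(l, g) = -6 + l
w = -7392 (w = 308*(-24) = -7392)
B = 824
(w + B)/(-16207 + k(-43, 19)) = (-7392 + 824)/(-16207 + (-6 - 43)) = -6568/(-16207 - 49) = -6568/(-16256) = -6568*(-1/16256) = 821/2032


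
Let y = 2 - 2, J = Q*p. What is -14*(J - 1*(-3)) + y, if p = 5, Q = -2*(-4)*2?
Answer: -1162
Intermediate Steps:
Q = 16 (Q = 8*2 = 16)
J = 80 (J = 16*5 = 80)
y = 0
-14*(J - 1*(-3)) + y = -14*(80 - 1*(-3)) + 0 = -14*(80 + 3) + 0 = -14*83 + 0 = -1162 + 0 = -1162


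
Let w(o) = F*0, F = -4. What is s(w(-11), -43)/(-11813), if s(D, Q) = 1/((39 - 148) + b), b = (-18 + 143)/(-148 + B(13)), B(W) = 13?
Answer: 27/35060984 ≈ 7.7009e-7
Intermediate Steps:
b = -25/27 (b = (-18 + 143)/(-148 + 13) = 125/(-135) = 125*(-1/135) = -25/27 ≈ -0.92593)
w(o) = 0 (w(o) = -4*0 = 0)
s(D, Q) = -27/2968 (s(D, Q) = 1/((39 - 148) - 25/27) = 1/(-109 - 25/27) = 1/(-2968/27) = -27/2968)
s(w(-11), -43)/(-11813) = -27/2968/(-11813) = -27/2968*(-1/11813) = 27/35060984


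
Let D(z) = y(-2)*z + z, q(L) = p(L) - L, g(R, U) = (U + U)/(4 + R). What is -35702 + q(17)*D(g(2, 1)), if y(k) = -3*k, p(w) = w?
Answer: -35702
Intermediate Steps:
g(R, U) = 2*U/(4 + R) (g(R, U) = (2*U)/(4 + R) = 2*U/(4 + R))
q(L) = 0 (q(L) = L - L = 0)
D(z) = 7*z (D(z) = (-3*(-2))*z + z = 6*z + z = 7*z)
-35702 + q(17)*D(g(2, 1)) = -35702 + 0*(7*(2*1/(4 + 2))) = -35702 + 0*(7*(2*1/6)) = -35702 + 0*(7*(2*1*(⅙))) = -35702 + 0*(7*(⅓)) = -35702 + 0*(7/3) = -35702 + 0 = -35702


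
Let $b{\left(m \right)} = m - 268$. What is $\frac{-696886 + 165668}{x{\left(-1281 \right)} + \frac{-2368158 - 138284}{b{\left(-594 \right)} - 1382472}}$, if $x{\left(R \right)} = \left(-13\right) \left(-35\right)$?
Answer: $- \frac{183712980203}{157980853} \approx -1162.9$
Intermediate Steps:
$b{\left(m \right)} = -268 + m$
$x{\left(R \right)} = 455$
$\frac{-696886 + 165668}{x{\left(-1281 \right)} + \frac{-2368158 - 138284}{b{\left(-594 \right)} - 1382472}} = \frac{-696886 + 165668}{455 + \frac{-2368158 - 138284}{\left(-268 - 594\right) - 1382472}} = - \frac{531218}{455 - \frac{2506442}{-862 - 1382472}} = - \frac{531218}{455 - \frac{2506442}{-1383334}} = - \frac{531218}{455 - - \frac{1253221}{691667}} = - \frac{531218}{455 + \frac{1253221}{691667}} = - \frac{531218}{\frac{315961706}{691667}} = \left(-531218\right) \frac{691667}{315961706} = - \frac{183712980203}{157980853}$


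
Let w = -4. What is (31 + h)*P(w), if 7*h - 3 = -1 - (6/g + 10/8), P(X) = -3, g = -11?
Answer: -28815/308 ≈ -93.555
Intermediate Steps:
h = 57/308 (h = 3/7 + (-1 - (6/(-11) + 10/8))/7 = 3/7 + (-1 - (6*(-1/11) + 10*(⅛)))/7 = 3/7 + (-1 - (-6/11 + 5/4))/7 = 3/7 + (-1 - 1*31/44)/7 = 3/7 + (-1 - 31/44)/7 = 3/7 + (⅐)*(-75/44) = 3/7 - 75/308 = 57/308 ≈ 0.18507)
(31 + h)*P(w) = (31 + 57/308)*(-3) = (9605/308)*(-3) = -28815/308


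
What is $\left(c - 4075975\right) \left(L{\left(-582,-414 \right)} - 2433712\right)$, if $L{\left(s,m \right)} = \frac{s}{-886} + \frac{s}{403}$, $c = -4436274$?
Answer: $\frac{3698472684020152049}{178529} \approx 2.0716 \cdot 10^{13}$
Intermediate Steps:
$L{\left(s,m \right)} = \frac{483 s}{357058}$ ($L{\left(s,m \right)} = s \left(- \frac{1}{886}\right) + s \frac{1}{403} = - \frac{s}{886} + \frac{s}{403} = \frac{483 s}{357058}$)
$\left(c - 4075975\right) \left(L{\left(-582,-414 \right)} - 2433712\right) = \left(-4436274 - 4075975\right) \left(\frac{483}{357058} \left(-582\right) - 2433712\right) = - 8512249 \left(- \frac{140553}{178529} - 2433712\right) = \left(-8512249\right) \left(- \frac{434488310201}{178529}\right) = \frac{3698472684020152049}{178529}$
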